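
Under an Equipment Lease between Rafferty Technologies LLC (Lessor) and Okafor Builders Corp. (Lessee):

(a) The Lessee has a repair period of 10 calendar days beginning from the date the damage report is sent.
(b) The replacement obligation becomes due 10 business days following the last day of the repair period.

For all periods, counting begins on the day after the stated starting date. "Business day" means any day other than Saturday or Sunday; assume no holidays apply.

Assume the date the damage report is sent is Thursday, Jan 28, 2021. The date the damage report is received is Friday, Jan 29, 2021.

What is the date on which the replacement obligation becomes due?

The last day of the repair period: Jan 28, 2021 + 10 days = Feb 7, 2021.
The date on which the replacement obligation becomes due: counting 10 business days from Sunday, Feb 7, 2021 (Feb 8, Feb 9, Feb 10, Feb 11, Feb 12, Feb 15, Feb 16, Feb 17, Feb 18, Feb 19, skipping weekends) reaches Friday, Feb 19, 2021.

Feb 19, 2021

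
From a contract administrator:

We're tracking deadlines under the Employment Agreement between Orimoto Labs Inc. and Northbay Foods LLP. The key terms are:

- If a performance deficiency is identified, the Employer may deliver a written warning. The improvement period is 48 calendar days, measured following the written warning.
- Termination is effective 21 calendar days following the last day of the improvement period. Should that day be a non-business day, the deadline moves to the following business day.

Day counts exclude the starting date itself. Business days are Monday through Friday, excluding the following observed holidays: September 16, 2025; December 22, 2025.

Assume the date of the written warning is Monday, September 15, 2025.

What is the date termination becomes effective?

November 24, 2025

The last day of the improvement period: 48 calendar days after September 15, 2025 is November 2, 2025.
The date termination becomes effective: November 2, 2025 + 21 days = November 23, 2025. That falls on a Sunday, so it rolls to the next business day, Monday, November 24, 2025.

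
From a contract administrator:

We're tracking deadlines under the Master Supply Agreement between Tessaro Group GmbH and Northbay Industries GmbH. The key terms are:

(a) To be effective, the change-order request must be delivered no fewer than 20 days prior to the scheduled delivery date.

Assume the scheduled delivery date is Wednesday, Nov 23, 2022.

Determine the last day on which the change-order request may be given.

Counting back 20 calendar days from Nov 23, 2022 gives Nov 3, 2022.

Nov 3, 2022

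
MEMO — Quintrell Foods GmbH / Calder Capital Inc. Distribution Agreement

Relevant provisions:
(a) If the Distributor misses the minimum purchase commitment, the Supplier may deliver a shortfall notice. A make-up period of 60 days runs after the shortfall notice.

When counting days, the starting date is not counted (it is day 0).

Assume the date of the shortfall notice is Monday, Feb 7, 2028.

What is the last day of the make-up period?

The last day of the make-up period: 60 calendar days after Feb 7, 2028 is Apr 7, 2028.

Apr 7, 2028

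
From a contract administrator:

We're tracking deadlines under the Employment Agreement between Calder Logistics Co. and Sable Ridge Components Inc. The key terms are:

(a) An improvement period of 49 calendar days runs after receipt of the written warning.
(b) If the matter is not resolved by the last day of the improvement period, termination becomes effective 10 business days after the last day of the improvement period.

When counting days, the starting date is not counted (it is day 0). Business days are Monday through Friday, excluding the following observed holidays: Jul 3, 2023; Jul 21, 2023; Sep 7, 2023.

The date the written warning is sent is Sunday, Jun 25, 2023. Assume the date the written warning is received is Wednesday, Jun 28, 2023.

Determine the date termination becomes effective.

Aug 30, 2023

The last day of the improvement period: 49 calendar days after Jun 28, 2023 is Aug 16, 2023.
The date termination becomes effective: 10 business days after Wednesday, Aug 16, 2023, skipping weekends — Aug 17, Aug 18, Aug 21, Aug 22, Aug 23, Aug 24, Aug 25, Aug 28, Aug 29, Aug 30 — lands on Wednesday, Aug 30, 2023.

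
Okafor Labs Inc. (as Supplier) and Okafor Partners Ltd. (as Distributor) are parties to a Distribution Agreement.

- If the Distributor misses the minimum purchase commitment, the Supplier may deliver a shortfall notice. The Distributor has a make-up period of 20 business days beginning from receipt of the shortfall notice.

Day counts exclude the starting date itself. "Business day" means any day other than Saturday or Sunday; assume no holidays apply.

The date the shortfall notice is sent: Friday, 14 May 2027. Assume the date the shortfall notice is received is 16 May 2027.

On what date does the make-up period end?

From Sunday, 16 May 2027, 20 business days (May 17, May 18, May 19, May 20, …, Jun 9, Jun 10, Jun 11, skipping weekends) brings us to Friday, 11 June 2027, which is the last day of the make-up period.

11 June 2027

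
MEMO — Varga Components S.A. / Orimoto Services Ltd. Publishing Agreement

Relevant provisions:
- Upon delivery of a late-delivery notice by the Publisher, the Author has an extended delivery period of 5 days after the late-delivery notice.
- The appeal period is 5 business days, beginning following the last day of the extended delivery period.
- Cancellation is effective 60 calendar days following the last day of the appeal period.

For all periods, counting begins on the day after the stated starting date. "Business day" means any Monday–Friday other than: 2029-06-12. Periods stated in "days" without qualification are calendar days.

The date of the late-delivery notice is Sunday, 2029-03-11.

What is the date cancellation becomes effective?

The last day of the extended delivery period: 5 calendar days after 2029-03-11 is 2029-03-16.
From Friday, 2029-03-16, 5 business days (Mar 19, Mar 20, Mar 21, Mar 22, Mar 23, skipping weekends) brings us to Friday, 2029-03-23, which is the last day of the appeal period.
Adding 60 calendar days to 2029-03-23 gives 2029-05-22, which is the date cancellation becomes effective.

2029-05-22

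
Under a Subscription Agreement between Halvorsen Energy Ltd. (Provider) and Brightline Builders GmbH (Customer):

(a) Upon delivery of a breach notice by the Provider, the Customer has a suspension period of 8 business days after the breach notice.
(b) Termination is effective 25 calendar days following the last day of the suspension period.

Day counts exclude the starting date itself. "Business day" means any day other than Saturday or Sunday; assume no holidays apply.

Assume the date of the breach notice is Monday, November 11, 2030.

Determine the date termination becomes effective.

From Monday, November 11, 2030, 8 business days (Nov 12, Nov 13, Nov 14, Nov 15, Nov 18, Nov 19, Nov 20, Nov 21, skipping weekends) brings us to Thursday, November 21, 2030, which is the last day of the suspension period.
The date termination becomes effective: November 21, 2030 + 25 days = December 16, 2030.

December 16, 2030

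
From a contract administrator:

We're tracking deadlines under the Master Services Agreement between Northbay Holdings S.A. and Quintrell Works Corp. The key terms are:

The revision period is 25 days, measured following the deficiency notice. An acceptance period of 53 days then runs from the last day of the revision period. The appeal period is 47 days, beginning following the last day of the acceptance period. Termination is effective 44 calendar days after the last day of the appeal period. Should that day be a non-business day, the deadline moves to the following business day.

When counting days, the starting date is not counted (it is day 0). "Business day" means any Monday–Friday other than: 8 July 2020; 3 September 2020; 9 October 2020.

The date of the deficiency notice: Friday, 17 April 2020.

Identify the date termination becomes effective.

The last day of the revision period: 25 calendar days after 17 April 2020 is 12 May 2020.
The last day of the acceptance period: 12 May 2020 + 53 days = 4 July 2020.
The last day of the appeal period: 47 calendar days after 4 July 2020 is 20 August 2020.
The date termination becomes effective: 20 August 2020 + 44 days = 3 October 2020. That falls on a Saturday, so it rolls to the next business day, Monday, 5 October 2020.

5 October 2020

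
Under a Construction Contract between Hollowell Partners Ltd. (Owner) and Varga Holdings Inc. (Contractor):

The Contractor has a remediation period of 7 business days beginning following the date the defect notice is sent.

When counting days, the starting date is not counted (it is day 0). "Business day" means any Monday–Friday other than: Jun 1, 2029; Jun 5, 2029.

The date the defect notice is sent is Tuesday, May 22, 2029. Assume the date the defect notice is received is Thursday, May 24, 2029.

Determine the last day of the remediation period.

May 31, 2029

The last day of the remediation period: 7 business days after Tuesday, May 22, 2029, skipping weekends — May 23, May 24, May 25, May 28, May 29, May 30, May 31 — lands on Thursday, May 31, 2029.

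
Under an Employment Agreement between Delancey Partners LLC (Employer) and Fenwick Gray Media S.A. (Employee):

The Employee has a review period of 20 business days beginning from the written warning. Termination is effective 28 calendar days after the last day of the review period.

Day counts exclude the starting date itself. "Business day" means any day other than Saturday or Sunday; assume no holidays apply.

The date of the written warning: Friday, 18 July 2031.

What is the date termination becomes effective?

The last day of the review period: counting 20 business days from Friday, 18 July 2031 (Jul 21, Jul 22, Jul 23, Jul 24, …, Aug 13, Aug 14, Aug 15, skipping weekends) reaches Friday, 15 August 2031.
Adding 28 calendar days to 15 August 2031 gives 12 September 2031, which is the date termination becomes effective.

12 September 2031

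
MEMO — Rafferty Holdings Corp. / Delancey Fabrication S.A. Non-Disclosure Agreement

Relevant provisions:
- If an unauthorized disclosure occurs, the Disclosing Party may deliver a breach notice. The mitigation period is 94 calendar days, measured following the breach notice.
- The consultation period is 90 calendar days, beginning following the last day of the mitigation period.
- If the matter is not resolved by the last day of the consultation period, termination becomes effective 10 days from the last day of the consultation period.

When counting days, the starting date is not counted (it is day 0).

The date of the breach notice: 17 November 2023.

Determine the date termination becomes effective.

29 May 2024

The last day of the mitigation period: 17 November 2023 + 94 days = 19 February 2024.
Adding 90 calendar days to 19 February 2024 gives 19 May 2024, which is the last day of the consultation period.
The date termination becomes effective: 10 calendar days after 19 May 2024 is 29 May 2024.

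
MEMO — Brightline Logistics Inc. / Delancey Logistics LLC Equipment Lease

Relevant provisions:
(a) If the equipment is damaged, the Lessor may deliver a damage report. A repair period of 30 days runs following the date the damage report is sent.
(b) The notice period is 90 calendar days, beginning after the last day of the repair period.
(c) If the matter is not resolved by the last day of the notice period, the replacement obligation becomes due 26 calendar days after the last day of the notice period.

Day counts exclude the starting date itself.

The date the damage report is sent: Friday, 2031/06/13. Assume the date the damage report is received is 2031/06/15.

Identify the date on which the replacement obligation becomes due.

2031/11/06

The last day of the repair period: 30 calendar days after 2031/06/13 is 2031/07/13.
Adding 90 calendar days to 2031/07/13 gives 2031/10/11, which is the last day of the notice period.
The date on which the replacement obligation becomes due: 26 calendar days after 2031/10/11 is 2031/11/06.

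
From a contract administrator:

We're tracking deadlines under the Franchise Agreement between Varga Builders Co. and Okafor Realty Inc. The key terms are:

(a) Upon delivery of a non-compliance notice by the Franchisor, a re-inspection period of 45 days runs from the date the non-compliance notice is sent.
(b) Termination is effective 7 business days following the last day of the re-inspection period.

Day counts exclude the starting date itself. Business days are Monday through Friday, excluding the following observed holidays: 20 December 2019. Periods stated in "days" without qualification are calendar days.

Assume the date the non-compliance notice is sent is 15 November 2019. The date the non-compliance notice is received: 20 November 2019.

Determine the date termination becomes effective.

8 January 2020

The last day of the re-inspection period: 15 November 2019 + 45 days = 30 December 2019.
The date termination becomes effective: counting 7 business days from Monday, 30 December 2019 (Dec 31, Jan 1, Jan 2, Jan 3, Jan 6, Jan 7, Jan 8, skipping weekends) reaches Wednesday, 8 January 2020.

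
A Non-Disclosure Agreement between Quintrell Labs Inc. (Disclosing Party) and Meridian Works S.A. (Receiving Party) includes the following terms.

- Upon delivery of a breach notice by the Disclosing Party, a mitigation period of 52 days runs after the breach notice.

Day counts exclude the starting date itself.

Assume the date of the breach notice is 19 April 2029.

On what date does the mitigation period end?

The last day of the mitigation period: 19 April 2029 + 52 days = 10 June 2029.

10 June 2029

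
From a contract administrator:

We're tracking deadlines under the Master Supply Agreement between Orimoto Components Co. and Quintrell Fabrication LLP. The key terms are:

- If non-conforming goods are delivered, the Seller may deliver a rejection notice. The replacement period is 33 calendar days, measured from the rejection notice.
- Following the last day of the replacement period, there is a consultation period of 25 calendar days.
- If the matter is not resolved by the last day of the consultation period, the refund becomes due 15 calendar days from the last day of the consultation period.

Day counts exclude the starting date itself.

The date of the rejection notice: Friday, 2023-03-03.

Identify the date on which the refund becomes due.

Adding 33 calendar days to 2023-03-03 gives 2023-04-05, which is the last day of the replacement period.
The last day of the consultation period: 2023-04-05 + 25 days = 2023-04-30.
The date on which the refund becomes due: 15 calendar days after 2023-04-30 is 2023-05-15.

2023-05-15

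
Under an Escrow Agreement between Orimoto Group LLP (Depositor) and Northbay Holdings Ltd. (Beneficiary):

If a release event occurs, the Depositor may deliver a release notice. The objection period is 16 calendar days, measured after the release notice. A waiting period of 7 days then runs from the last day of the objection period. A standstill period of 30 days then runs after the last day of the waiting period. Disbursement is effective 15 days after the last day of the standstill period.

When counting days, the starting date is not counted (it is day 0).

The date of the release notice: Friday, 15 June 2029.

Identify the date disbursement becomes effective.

22 August 2029

Adding 16 calendar days to 15 June 2029 gives 1 July 2029, which is the last day of the objection period.
Adding 7 calendar days to 1 July 2029 gives 8 July 2029, which is the last day of the waiting period.
The last day of the standstill period: 30 calendar days after 8 July 2029 is 7 August 2029.
The date disbursement becomes effective: 15 calendar days after 7 August 2029 is 22 August 2029.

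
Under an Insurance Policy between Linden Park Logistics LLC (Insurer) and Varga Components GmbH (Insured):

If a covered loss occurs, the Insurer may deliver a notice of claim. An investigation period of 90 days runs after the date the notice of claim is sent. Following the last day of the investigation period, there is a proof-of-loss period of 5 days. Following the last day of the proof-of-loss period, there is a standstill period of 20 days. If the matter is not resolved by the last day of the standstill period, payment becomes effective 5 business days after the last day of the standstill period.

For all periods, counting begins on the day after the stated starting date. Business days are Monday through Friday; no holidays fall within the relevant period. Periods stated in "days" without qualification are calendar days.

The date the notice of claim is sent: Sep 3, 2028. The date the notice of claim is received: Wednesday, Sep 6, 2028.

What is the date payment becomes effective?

Jan 3, 2029

Adding 90 calendar days to Sep 3, 2028 gives Dec 2, 2028, which is the last day of the investigation period.
The last day of the proof-of-loss period: 5 calendar days after Dec 2, 2028 is Dec 7, 2028.
Adding 20 calendar days to Dec 7, 2028 gives Dec 27, 2028, which is the last day of the standstill period.
The date payment becomes effective: counting 5 business days from Wednesday, Dec 27, 2028 (Dec 28, Dec 29, Jan 1, Jan 2, Jan 3, skipping weekends) reaches Wednesday, Jan 3, 2029.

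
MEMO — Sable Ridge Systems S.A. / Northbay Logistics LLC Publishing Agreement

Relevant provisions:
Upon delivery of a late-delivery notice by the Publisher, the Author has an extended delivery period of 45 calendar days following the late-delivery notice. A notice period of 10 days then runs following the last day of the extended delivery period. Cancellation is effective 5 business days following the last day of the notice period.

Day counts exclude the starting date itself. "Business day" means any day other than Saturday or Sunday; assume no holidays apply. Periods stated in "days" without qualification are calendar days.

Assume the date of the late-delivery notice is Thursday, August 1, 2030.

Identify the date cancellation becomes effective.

October 2, 2030

The last day of the extended delivery period: 45 calendar days after August 1, 2030 is September 15, 2030.
Adding 10 calendar days to September 15, 2030 gives September 25, 2030, which is the last day of the notice period.
The date cancellation becomes effective: 5 business days after Wednesday, September 25, 2030, skipping weekends — Sep 26, Sep 27, Sep 30, Oct 1, Oct 2 — lands on Wednesday, October 2, 2030.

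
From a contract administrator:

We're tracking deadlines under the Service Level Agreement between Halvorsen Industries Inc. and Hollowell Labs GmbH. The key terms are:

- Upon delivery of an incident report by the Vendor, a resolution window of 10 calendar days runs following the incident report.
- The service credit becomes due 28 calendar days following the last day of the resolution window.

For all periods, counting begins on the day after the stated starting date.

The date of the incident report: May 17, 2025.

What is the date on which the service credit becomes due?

The last day of the resolution window: 10 calendar days after May 17, 2025 is May 27, 2025.
The date on which the service credit becomes due: May 27, 2025 + 28 days = June 24, 2025.

June 24, 2025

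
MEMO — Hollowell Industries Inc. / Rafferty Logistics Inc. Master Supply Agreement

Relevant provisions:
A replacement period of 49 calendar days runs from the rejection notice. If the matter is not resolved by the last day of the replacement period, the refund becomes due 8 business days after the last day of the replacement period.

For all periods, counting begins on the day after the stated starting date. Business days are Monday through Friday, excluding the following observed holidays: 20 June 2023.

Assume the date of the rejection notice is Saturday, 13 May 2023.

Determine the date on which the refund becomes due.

The last day of the replacement period: 49 calendar days after 13 May 2023 is 1 July 2023.
The date on which the refund becomes due: 8 business days after Saturday, 1 July 2023, skipping weekends — Jul 3, Jul 4, Jul 5, Jul 6, Jul 7, Jul 10, Jul 11, Jul 12 — lands on Wednesday, 12 July 2023.

12 July 2023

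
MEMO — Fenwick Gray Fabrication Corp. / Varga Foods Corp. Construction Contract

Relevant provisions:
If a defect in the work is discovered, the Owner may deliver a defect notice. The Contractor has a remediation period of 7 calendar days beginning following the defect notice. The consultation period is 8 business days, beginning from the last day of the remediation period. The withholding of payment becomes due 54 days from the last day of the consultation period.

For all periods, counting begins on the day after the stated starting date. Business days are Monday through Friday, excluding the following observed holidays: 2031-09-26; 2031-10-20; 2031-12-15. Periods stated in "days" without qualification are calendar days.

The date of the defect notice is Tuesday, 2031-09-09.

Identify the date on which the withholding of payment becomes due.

The last day of the remediation period: 2031-09-09 + 7 days = 2031-09-16.
The last day of the consultation period: 8 business days after Tuesday, 2031-09-16, skipping weekends and the listed holiday on Sep 26 — Sep 17, Sep 18, Sep 19, Sep 22, Sep 23, Sep 24, Sep 25, Sep 29 — lands on Monday, 2031-09-29.
The date on which the withholding of payment becomes due: 54 calendar days after 2031-09-29 is 2031-11-22.

2031-11-22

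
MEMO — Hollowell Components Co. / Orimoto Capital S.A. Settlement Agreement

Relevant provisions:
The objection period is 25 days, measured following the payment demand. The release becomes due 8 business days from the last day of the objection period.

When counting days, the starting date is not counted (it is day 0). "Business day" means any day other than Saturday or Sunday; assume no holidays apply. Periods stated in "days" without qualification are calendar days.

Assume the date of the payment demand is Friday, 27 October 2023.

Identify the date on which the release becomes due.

1 December 2023

The last day of the objection period: 27 October 2023 + 25 days = 21 November 2023.
From Tuesday, 21 November 2023, 8 business days (Nov 22, Nov 23, Nov 24, Nov 27, Nov 28, Nov 29, Nov 30, Dec 1, skipping weekends) brings us to Friday, 1 December 2023, which is the date on which the release becomes due.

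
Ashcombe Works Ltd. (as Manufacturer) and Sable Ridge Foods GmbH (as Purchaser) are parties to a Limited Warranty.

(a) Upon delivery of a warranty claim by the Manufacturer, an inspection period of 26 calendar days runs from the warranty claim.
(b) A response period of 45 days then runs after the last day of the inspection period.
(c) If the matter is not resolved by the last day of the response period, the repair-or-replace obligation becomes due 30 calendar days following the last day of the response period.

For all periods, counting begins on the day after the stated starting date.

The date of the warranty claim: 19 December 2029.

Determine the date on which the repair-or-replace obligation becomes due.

30 March 2030

Adding 26 calendar days to 19 December 2029 gives 14 January 2030, which is the last day of the inspection period.
The last day of the response period: 45 calendar days after 14 January 2030 is 28 February 2030.
The date on which the repair-or-replace obligation becomes due: 30 calendar days after 28 February 2030 is 30 March 2030.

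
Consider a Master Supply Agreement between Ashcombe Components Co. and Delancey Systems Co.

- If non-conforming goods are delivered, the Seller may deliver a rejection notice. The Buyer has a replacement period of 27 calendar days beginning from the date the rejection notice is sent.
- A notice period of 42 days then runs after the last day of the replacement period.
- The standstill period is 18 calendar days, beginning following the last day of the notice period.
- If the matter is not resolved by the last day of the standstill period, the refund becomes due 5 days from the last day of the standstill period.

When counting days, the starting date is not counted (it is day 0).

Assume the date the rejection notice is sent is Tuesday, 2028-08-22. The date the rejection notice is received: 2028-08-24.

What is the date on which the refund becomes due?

2028-11-22

The last day of the replacement period: 2028-08-22 + 27 days = 2028-09-18.
The last day of the notice period: 42 calendar days after 2028-09-18 is 2028-10-30.
The last day of the standstill period: 18 calendar days after 2028-10-30 is 2028-11-17.
The date on which the refund becomes due: 5 calendar days after 2028-11-17 is 2028-11-22.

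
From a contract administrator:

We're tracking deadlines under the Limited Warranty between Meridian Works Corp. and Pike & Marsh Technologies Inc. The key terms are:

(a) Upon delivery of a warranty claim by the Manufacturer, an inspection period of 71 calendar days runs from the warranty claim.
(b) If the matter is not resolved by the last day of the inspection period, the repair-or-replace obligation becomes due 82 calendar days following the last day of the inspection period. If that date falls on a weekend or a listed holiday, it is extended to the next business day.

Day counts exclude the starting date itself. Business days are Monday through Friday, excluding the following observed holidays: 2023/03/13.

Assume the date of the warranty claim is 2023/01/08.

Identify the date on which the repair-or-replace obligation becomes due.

The last day of the inspection period: 71 calendar days after 2023/01/08 is 2023/03/20.
Adding 82 calendar days to 2023/03/20 gives 2023/06/10, which is the date on which the repair-or-replace obligation becomes due. That falls on a Saturday, so it rolls to the next business day, Monday, 2023/06/12.

2023/06/12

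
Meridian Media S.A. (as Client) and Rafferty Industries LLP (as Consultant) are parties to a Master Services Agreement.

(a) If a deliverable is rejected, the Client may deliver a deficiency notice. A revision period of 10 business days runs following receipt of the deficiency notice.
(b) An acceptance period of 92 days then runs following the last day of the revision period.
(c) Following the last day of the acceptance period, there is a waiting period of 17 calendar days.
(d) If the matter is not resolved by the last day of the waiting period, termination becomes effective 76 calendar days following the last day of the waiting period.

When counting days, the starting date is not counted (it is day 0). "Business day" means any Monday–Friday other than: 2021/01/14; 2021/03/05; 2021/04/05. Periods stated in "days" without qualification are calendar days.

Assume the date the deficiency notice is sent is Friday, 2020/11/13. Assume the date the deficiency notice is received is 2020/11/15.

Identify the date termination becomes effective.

2021/05/31

From Sunday, 2020/11/15, 10 business days (Nov 16, Nov 17, Nov 18, Nov 19, Nov 20, Nov 23, Nov 24, Nov 25, Nov 26, Nov 27, skipping weekends) brings us to Friday, 2020/11/27, which is the last day of the revision period.
Adding 92 calendar days to 2020/11/27 gives 2021/02/27, which is the last day of the acceptance period.
The last day of the waiting period: 17 calendar days after 2021/02/27 is 2021/03/16.
The date termination becomes effective: 76 calendar days after 2021/03/16 is 2021/05/31.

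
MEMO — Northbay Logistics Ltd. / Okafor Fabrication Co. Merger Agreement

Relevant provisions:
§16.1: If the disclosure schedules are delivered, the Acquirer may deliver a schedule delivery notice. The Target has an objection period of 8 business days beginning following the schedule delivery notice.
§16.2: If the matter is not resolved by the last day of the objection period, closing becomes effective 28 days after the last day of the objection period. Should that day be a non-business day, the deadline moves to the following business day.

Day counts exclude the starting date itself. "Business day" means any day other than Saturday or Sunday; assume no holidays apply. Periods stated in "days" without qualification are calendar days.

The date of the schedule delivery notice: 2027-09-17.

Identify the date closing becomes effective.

The last day of the objection period: 8 business days after Friday, 2027-09-17, skipping weekends — Sep 20, Sep 21, Sep 22, Sep 23, Sep 24, Sep 27, Sep 28, Sep 29 — lands on Wednesday, 2027-09-29.
The date closing becomes effective: 2027-09-29 + 28 days = 2027-10-27. 2027-10-27 is a Wednesday, so no roll-forward applies.

2027-10-27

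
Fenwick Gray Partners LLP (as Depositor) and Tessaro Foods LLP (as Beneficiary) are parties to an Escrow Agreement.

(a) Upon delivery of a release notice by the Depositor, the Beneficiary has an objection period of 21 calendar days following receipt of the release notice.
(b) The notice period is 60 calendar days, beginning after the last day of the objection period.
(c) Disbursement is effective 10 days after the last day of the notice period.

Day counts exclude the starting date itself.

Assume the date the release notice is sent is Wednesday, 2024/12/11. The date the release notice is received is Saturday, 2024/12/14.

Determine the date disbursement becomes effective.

2025/03/15

The last day of the objection period: 2024/12/14 + 21 days = 2025/01/04.
The last day of the notice period: 60 calendar days after 2025/01/04 is 2025/03/05.
Adding 10 calendar days to 2025/03/05 gives 2025/03/15, which is the date disbursement becomes effective.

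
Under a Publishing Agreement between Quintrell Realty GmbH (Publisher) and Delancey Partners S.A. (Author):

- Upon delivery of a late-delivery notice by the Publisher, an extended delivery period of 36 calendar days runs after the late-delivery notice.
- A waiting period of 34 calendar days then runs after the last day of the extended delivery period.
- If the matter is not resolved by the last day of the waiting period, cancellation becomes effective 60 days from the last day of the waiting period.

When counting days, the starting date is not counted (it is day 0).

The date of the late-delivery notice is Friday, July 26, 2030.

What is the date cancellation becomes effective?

December 3, 2030

Adding 36 calendar days to July 26, 2030 gives August 31, 2030, which is the last day of the extended delivery period.
Adding 34 calendar days to August 31, 2030 gives October 4, 2030, which is the last day of the waiting period.
The date cancellation becomes effective: October 4, 2030 + 60 days = December 3, 2030.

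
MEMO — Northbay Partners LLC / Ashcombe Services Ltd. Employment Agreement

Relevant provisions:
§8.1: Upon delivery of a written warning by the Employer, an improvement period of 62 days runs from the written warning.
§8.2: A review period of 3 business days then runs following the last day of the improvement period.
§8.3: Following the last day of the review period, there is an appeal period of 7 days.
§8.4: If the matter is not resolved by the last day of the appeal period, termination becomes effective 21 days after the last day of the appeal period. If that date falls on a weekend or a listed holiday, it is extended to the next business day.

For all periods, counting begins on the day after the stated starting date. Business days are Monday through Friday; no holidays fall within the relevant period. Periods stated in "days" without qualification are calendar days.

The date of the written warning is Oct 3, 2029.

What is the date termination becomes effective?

Jan 4, 2030

The last day of the improvement period: 62 calendar days after Oct 3, 2029 is Dec 4, 2029.
From Tuesday, Dec 4, 2029, 3 business days (Dec 5, Dec 6, Dec 7, skipping weekends) brings us to Friday, Dec 7, 2029, which is the last day of the review period.
Adding 7 calendar days to Dec 7, 2029 gives Dec 14, 2029, which is the last day of the appeal period.
The date termination becomes effective: Dec 14, 2029 + 21 days = Jan 4, 2030. Jan 4, 2030 is a Friday, so no roll-forward applies.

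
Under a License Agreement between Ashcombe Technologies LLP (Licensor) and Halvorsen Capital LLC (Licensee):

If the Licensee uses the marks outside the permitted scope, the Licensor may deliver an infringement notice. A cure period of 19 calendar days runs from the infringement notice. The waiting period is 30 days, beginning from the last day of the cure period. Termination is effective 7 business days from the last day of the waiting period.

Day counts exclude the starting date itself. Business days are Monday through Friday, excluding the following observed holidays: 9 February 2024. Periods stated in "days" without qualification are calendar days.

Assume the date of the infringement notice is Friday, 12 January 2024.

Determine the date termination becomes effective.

12 March 2024

Adding 19 calendar days to 12 January 2024 gives 31 January 2024, which is the last day of the cure period.
The last day of the waiting period: 30 calendar days after 31 January 2024 is 1 March 2024.
The date termination becomes effective: counting 7 business days from Friday, 1 March 2024 (Mar 4, Mar 5, Mar 6, Mar 7, Mar 8, Mar 11, Mar 12, skipping weekends) reaches Tuesday, 12 March 2024.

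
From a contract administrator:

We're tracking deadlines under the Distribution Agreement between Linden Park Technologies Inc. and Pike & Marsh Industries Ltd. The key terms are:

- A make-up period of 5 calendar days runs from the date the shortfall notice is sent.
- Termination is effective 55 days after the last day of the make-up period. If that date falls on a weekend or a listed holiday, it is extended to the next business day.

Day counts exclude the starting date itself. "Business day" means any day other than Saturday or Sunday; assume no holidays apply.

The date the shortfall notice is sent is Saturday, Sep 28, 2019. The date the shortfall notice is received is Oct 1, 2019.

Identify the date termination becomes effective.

The last day of the make-up period: Sep 28, 2019 + 5 days = Oct 3, 2019.
The date termination becomes effective: 55 calendar days after Oct 3, 2019 is Nov 27, 2019. Nov 27, 2019 is a Wednesday, so no roll-forward applies.

Nov 27, 2019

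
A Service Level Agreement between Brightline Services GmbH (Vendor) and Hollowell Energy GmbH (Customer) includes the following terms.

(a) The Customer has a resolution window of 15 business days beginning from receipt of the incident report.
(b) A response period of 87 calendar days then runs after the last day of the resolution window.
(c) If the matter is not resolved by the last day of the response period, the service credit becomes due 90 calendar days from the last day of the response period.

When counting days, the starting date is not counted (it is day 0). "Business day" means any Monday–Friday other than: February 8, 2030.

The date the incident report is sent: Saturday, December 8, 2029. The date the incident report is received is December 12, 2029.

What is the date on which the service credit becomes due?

June 28, 2030

The last day of the resolution window: 15 business days after Wednesday, December 12, 2029, skipping weekends — Dec 13, Dec 14, Dec 17, Dec 18, …, Dec 31, Jan 1, Jan 2 — lands on Wednesday, January 2, 2030.
The last day of the response period: 87 calendar days after January 2, 2030 is March 30, 2030.
Adding 90 calendar days to March 30, 2030 gives June 28, 2030, which is the date on which the service credit becomes due.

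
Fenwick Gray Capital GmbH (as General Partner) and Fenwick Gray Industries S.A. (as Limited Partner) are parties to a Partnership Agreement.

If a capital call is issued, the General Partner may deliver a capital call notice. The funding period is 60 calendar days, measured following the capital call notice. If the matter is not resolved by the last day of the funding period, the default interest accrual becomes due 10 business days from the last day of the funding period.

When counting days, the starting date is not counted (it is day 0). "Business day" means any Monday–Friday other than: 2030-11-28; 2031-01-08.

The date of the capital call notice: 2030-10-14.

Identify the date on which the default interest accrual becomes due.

The last day of the funding period: 2030-10-14 + 60 days = 2030-12-13.
The date on which the default interest accrual becomes due: counting 10 business days from Friday, 2030-12-13 (Dec 16, Dec 17, Dec 18, Dec 19, Dec 20, Dec 23, Dec 24, Dec 25, Dec 26, Dec 27, skipping weekends) reaches Friday, 2030-12-27.

2030-12-27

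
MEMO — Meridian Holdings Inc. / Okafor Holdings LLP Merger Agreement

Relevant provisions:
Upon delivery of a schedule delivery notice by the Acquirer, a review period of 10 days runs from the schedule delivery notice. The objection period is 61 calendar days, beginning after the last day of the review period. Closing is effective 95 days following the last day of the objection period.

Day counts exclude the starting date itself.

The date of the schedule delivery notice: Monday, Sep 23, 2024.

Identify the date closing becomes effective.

The last day of the review period: 10 calendar days after Sep 23, 2024 is Oct 3, 2024.
Adding 61 calendar days to Oct 3, 2024 gives Dec 3, 2024, which is the last day of the objection period.
Adding 95 calendar days to Dec 3, 2024 gives Mar 8, 2025, which is the date closing becomes effective.

Mar 8, 2025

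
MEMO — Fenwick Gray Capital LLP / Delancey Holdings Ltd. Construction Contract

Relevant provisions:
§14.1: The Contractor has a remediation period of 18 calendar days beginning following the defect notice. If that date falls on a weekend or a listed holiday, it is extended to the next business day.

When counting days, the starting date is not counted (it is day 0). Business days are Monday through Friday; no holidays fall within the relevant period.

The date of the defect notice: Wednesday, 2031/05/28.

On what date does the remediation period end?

The last day of the remediation period: 18 calendar days after 2031/05/28 is 2031/06/15. That falls on a Sunday, so it rolls to the next business day, Monday, 2031/06/16.

2031/06/16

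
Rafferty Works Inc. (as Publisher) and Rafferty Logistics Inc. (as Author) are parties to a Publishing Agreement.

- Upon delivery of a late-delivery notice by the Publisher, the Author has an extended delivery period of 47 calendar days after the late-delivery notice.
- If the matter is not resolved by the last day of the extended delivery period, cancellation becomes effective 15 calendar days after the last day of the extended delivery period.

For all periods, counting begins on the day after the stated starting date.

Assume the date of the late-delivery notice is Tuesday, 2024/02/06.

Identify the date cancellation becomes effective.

2024/04/08

The last day of the extended delivery period: 47 calendar days after 2024/02/06 is 2024/03/24.
The date cancellation becomes effective: 15 calendar days after 2024/03/24 is 2024/04/08.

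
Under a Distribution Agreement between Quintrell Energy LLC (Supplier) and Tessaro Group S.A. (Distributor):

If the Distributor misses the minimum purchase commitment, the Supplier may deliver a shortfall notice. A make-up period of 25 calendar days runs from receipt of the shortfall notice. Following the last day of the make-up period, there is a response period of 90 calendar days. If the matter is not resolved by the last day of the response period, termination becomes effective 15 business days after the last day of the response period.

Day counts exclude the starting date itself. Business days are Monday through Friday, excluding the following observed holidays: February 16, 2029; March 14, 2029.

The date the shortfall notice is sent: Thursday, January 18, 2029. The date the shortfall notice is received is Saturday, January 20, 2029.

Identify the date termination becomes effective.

June 5, 2029

Adding 25 calendar days to January 20, 2029 gives February 14, 2029, which is the last day of the make-up period.
Adding 90 calendar days to February 14, 2029 gives May 15, 2029, which is the last day of the response period.
The date termination becomes effective: 15 business days after Tuesday, May 15, 2029, skipping weekends — May 16, May 17, May 18, May 21, …, Jun 1, Jun 4, Jun 5 — lands on Tuesday, June 5, 2029.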